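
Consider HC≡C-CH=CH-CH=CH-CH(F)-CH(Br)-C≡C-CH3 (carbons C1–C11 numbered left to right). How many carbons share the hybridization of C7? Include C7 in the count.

C7 is sp3 (only σ bonds).
C1: sp
C2: sp
C3: sp2
C4: sp2
C5: sp2
C6: sp2
C7: sp3 ✓
C8: sp3 ✓
C9: sp
C10: sp
C11: sp3 ✓
3 carbons are sp3.

3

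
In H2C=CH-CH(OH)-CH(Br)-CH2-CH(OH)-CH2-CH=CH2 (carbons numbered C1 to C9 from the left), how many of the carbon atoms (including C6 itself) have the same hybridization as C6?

C6 is sp3 (only σ bonds).
C1: sp2
C2: sp2
C3: sp3 ✓
C4: sp3 ✓
C5: sp3 ✓
C6: sp3 ✓
C7: sp3 ✓
C8: sp2
C9: sp2
5 carbons are sp3.

5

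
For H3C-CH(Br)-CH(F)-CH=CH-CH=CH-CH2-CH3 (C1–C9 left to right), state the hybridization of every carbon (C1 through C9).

C1 sp3, C2 sp3, C3 sp3, C4 sp2, C5 sp2, C6 sp2, C7 sp2, C8 sp3, C9 sp3

C1 — 4 σ bonds. Steric number 4, so sp3.
C2 is sp3: 4 σ bonds, 4 electron-density regions.
C3 (4 σ bonds) has steric number 4: sp3.
C4 has 3 σ bonds, plus one π bond: steric number 3 → sp2.
C5 — 3 σ bonds, plus one π bond. Steric number 3, so sp2.
C6: 3 σ bonds, plus one π bond — 3 electron domains, sp2.
C7 carries 3 σ bonds, plus one π bond, giving a steric number of 3, so it is sp2.
C8 (4 σ bonds) has steric number 4: sp3.
C9: 4 σ bonds — 4 electron domains, sp3.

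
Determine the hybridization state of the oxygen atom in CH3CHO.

sp^2

The oxygen atom carries 1 σ bond and 2 lone pairs, plus one π bond, giving a steric number of 3, so it is sp2.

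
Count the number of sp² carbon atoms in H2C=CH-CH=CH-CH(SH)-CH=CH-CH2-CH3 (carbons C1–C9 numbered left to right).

C1: sp2 ✓
C2: sp2 ✓
C3: sp2 ✓
C4: sp2 ✓
C5: sp3
C6: sp2 ✓
C7: sp2 ✓
C8: sp3
C9: sp3
C1, C2, C3, C4, C6, C7 → 6 sp2 carbons.

6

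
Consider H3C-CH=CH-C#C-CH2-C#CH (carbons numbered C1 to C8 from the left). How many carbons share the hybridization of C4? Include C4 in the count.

C4 is sp (two π bonds).
C1: sp3
C2: sp2
C3: sp2
C4: sp ✓
C5: sp ✓
C6: sp3
C7: sp ✓
C8: sp ✓
4 carbons are sp.

4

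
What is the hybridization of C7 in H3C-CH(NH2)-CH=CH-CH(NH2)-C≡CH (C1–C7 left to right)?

C7 is sp: 2 σ bonds, plus two π bonds, 2 electron-density regions.

sp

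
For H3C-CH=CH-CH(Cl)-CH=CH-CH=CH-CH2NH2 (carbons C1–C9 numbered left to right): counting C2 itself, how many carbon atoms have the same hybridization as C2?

6

C2 is sp2 (one π bond).
C1: sp3
C2: sp2 ✓
C3: sp2 ✓
C4: sp3
C5: sp2 ✓
C6: sp2 ✓
C7: sp2 ✓
C8: sp2 ✓
C9: sp3
6 carbons are sp2.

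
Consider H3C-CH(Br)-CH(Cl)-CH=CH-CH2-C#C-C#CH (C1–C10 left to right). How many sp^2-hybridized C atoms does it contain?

2

C1: sp3
C2: sp3
C3: sp3
C4: sp2 ✓
C5: sp2 ✓
C6: sp3
C7: sp
C8: sp
C9: sp
C10: sp
C4, C5 → 2 sp2 carbons.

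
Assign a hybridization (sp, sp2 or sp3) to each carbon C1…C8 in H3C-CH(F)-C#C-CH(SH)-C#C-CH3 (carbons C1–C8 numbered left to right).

C1: 4 σ bonds; 4 regions of electron density → sp3.
C2: 4 σ bonds — 4 electron domains, sp3.
C3 (2 σ bonds, plus two π bonds) has steric number 2: sp.
C4: 2 σ bonds, plus two π bonds — 2 electron domains, sp.
C5 — 4 σ bonds. Steric number 4, so sp3.
C6: 2 σ bonds, plus two π bonds — 2 electron domains, sp.
C7: 2 σ bonds, plus two π bonds — 2 electron domains, sp.
C8: 4 σ bonds — 4 electron domains, sp3.

C1 sp3, C2 sp3, C3 sp, C4 sp, C5 sp3, C6 sp, C7 sp, C8 sp3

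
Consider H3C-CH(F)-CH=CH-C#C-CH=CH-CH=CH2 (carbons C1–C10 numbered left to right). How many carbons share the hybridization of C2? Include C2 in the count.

2

C2 is sp3 (only σ bonds).
C1: sp3 ✓
C2: sp3 ✓
C3: sp2
C4: sp2
C5: sp
C6: sp
C7: sp2
C8: sp2
C9: sp2
C10: sp2
2 carbons are sp3.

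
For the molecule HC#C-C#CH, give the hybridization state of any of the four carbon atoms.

sp

Every carbon is part of a C≡C triple bond: two σ regions → sp.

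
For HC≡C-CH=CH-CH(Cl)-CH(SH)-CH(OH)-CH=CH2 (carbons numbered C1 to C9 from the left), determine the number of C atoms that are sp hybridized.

2

C1: sp ✓
C2: sp ✓
C3: sp2
C4: sp2
C5: sp3
C6: sp3
C7: sp3
C8: sp2
C9: sp2
C1, C2 → 2 sp carbons.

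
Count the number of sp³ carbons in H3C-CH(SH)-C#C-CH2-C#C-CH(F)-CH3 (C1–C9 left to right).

C1: sp3 ✓
C2: sp3 ✓
C3: sp
C4: sp
C5: sp3 ✓
C6: sp
C7: sp
C8: sp3 ✓
C9: sp3 ✓
C1, C2, C5, C8, C9 → 5 sp3 carbons.

5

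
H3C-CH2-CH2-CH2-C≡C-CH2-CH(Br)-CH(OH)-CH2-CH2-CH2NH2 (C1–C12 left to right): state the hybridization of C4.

sp3

C4: 4 σ bonds; 4 regions of electron density → sp3.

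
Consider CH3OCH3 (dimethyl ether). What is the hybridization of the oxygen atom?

sp³

Two σ bonds + two lone pairs = steric number 4 → sp3.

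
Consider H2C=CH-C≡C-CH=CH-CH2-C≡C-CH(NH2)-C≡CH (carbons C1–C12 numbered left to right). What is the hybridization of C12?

sp

C12 has 2 σ bonds, plus two π bonds: steric number 2 → sp.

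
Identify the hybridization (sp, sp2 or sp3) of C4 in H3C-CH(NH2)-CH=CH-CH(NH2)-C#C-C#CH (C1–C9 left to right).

sp2

C4 carries 3 σ bonds, plus one π bond, giving a steric number of 3, so it is sp2.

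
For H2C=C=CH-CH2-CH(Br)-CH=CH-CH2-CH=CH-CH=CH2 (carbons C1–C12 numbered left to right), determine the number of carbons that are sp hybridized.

C1: sp2
C2: sp ✓
C3: sp2
C4: sp3
C5: sp3
C6: sp2
C7: sp2
C8: sp3
C9: sp2
C10: sp2
C11: sp2
C12: sp2
C2 → 1 sp carbon.

1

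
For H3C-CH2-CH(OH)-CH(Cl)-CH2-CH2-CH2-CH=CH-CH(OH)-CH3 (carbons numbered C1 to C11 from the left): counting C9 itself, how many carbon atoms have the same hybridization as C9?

C9 is sp2 (one π bond).
C1: sp3
C2: sp3
C3: sp3
C4: sp3
C5: sp3
C6: sp3
C7: sp3
C8: sp2 ✓
C9: sp2 ✓
C10: sp3
C11: sp3
2 carbons are sp2.

2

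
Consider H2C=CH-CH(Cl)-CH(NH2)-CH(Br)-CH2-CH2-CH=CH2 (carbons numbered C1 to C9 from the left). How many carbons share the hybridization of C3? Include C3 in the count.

5

C3 is sp3 (only σ bonds).
C1: sp2
C2: sp2
C3: sp3 ✓
C4: sp3 ✓
C5: sp3 ✓
C6: sp3 ✓
C7: sp3 ✓
C8: sp2
C9: sp2
5 carbons are sp3.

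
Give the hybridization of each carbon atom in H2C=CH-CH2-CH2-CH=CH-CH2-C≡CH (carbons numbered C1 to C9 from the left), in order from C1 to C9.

C1 sp2, C2 sp2, C3 sp3, C4 sp3, C5 sp2, C6 sp2, C7 sp3, C8 sp, C9 sp

C1 — 3 σ bonds, plus one π bond. Steric number 3, so sp2.
C2 — 3 σ bonds, plus one π bond. Steric number 3, so sp2.
C3: 4 σ bonds; 4 regions of electron density → sp3.
C4 is sp3: 4 σ bonds, 4 electron-density regions.
C5 — 3 σ bonds, plus one π bond. Steric number 3, so sp2.
C6 carries 3 σ bonds, plus one π bond, giving a steric number of 3, so it is sp2.
C7: 4 σ bonds — 4 electron domains, sp3.
C8 is sp: 2 σ bonds, plus two π bonds, 2 electron-density regions.
C9 (2 σ bonds, plus two π bonds) has steric number 2: sp.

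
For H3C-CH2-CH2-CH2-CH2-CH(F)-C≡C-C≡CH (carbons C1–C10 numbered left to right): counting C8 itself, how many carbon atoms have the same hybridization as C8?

C8 is sp (two π bonds).
C1: sp3
C2: sp3
C3: sp3
C4: sp3
C5: sp3
C6: sp3
C7: sp ✓
C8: sp ✓
C9: sp ✓
C10: sp ✓
4 carbons are sp.

4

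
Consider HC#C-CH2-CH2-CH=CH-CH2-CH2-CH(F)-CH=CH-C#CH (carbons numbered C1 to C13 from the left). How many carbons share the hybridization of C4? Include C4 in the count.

C4 is sp3 (only σ bonds).
C1: sp
C2: sp
C3: sp3 ✓
C4: sp3 ✓
C5: sp2
C6: sp2
C7: sp3 ✓
C8: sp3 ✓
C9: sp3 ✓
C10: sp2
C11: sp2
C12: sp
C13: sp
5 carbons are sp3.

5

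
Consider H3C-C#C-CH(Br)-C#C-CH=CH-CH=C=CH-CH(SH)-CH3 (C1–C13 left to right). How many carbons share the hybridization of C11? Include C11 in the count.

4

C11 is sp2 (one π bond).
C1: sp3
C2: sp
C3: sp
C4: sp3
C5: sp
C6: sp
C7: sp2 ✓
C8: sp2 ✓
C9: sp2 ✓
C10: sp
C11: sp2 ✓
C12: sp3
C13: sp3
4 carbons are sp2.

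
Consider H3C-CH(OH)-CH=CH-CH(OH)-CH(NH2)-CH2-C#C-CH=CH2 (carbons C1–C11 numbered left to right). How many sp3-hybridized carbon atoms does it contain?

5

C1: sp3 ✓
C2: sp3 ✓
C3: sp2
C4: sp2
C5: sp3 ✓
C6: sp3 ✓
C7: sp3 ✓
C8: sp
C9: sp
C10: sp2
C11: sp2
C1, C2, C5, C6, C7 → 5 sp3 carbons.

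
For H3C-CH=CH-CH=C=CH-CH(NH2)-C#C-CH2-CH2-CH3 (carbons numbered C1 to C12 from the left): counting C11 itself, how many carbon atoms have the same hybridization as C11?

C11 is sp3 (only σ bonds).
C1: sp3 ✓
C2: sp2
C3: sp2
C4: sp2
C5: sp
C6: sp2
C7: sp3 ✓
C8: sp
C9: sp
C10: sp3 ✓
C11: sp3 ✓
C12: sp3 ✓
5 carbons are sp3.

5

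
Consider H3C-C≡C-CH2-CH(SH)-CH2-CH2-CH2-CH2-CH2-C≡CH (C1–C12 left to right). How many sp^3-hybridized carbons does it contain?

C1: sp3 ✓
C2: sp
C3: sp
C4: sp3 ✓
C5: sp3 ✓
C6: sp3 ✓
C7: sp3 ✓
C8: sp3 ✓
C9: sp3 ✓
C10: sp3 ✓
C11: sp
C12: sp
C1, C4, C5, C6, C7, C8, C9, C10 → 8 sp3 carbons.

8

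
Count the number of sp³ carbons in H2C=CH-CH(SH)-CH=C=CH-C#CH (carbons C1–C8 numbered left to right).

C1: sp2
C2: sp2
C3: sp3 ✓
C4: sp2
C5: sp
C6: sp2
C7: sp
C8: sp
C3 → 1 sp3 carbon.

1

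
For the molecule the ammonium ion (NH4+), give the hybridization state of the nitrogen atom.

sp³

Four σ bonds, no lone pair → sp3, tetrahedral.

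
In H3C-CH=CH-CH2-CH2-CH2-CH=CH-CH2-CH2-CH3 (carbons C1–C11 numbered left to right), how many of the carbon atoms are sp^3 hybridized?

7

C1: sp3 ✓
C2: sp2
C3: sp2
C4: sp3 ✓
C5: sp3 ✓
C6: sp3 ✓
C7: sp2
C8: sp2
C9: sp3 ✓
C10: sp3 ✓
C11: sp3 ✓
C1, C4, C5, C6, C9, C10, C11 → 7 sp3 carbons.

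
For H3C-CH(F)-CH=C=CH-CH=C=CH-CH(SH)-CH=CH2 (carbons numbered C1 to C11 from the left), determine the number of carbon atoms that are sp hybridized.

C1: sp3
C2: sp3
C3: sp2
C4: sp ✓
C5: sp2
C6: sp2
C7: sp ✓
C8: sp2
C9: sp3
C10: sp2
C11: sp2
C4, C7 → 2 sp carbons.

2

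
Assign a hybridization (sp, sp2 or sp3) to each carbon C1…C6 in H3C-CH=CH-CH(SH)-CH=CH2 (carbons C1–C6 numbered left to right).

C1 sp3, C2 sp2, C3 sp2, C4 sp3, C5 sp2, C6 sp2

C1 (4 σ bonds) has steric number 4: sp3.
C2 (3 σ bonds, plus one π bond) has steric number 3: sp2.
C3 (3 σ bonds, plus one π bond) has steric number 3: sp2.
C4: 4 σ bonds; 4 regions of electron density → sp3.
C5: 3 σ bonds, plus one π bond — 3 electron domains, sp2.
C6 has 3 σ bonds, plus one π bond: steric number 3 → sp2.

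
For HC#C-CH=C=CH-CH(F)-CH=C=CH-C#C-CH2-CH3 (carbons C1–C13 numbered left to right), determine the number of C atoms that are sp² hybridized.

4

C1: sp
C2: sp
C3: sp2 ✓
C4: sp
C5: sp2 ✓
C6: sp3
C7: sp2 ✓
C8: sp
C9: sp2 ✓
C10: sp
C11: sp
C12: sp3
C13: sp3
C3, C5, C7, C9 → 4 sp2 carbons.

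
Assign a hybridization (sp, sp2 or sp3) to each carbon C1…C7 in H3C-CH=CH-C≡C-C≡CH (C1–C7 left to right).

C1 is sp3: 4 σ bonds, 4 electron-density regions.
C2 is sp2: 3 σ bonds, plus one π bond, 3 electron-density regions.
C3: 3 σ bonds, plus one π bond — 3 electron domains, sp2.
C4: 2 σ bonds, plus two π bonds; 2 regions of electron density → sp.
C5 (2 σ bonds, plus two π bonds) has steric number 2: sp.
C6 is sp: 2 σ bonds, plus two π bonds, 2 electron-density regions.
C7 carries 2 σ bonds, plus two π bonds, giving a steric number of 2, so it is sp.

C1 sp3, C2 sp2, C3 sp2, C4 sp, C5 sp, C6 sp, C7 sp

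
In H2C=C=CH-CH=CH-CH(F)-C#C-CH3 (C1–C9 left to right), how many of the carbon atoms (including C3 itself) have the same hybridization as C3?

4

C3 is sp2 (one π bond).
C1: sp2 ✓
C2: sp
C3: sp2 ✓
C4: sp2 ✓
C5: sp2 ✓
C6: sp3
C7: sp
C8: sp
C9: sp3
4 carbons are sp2.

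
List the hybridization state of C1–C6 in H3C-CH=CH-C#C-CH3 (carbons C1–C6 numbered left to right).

C1 carries 4 σ bonds, giving a steric number of 4, so it is sp3.
C2 is sp2: 3 σ bonds, plus one π bond, 3 electron-density regions.
C3 — 3 σ bonds, plus one π bond. Steric number 3, so sp2.
C4 — 2 σ bonds, plus two π bonds. Steric number 2, so sp.
C5 has 2 σ bonds, plus two π bonds: steric number 2 → sp.
C6 is sp3: 4 σ bonds, 4 electron-density regions.

C1 sp3, C2 sp2, C3 sp2, C4 sp, C5 sp, C6 sp3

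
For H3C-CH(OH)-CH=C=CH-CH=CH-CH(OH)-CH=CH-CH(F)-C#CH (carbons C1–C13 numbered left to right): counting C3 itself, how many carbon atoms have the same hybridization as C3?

6

C3 is sp2 (one π bond).
C1: sp3
C2: sp3
C3: sp2 ✓
C4: sp
C5: sp2 ✓
C6: sp2 ✓
C7: sp2 ✓
C8: sp3
C9: sp2 ✓
C10: sp2 ✓
C11: sp3
C12: sp
C13: sp
6 carbons are sp2.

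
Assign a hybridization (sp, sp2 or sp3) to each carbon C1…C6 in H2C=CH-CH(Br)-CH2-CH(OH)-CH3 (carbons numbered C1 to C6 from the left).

C1 sp2, C2 sp2, C3 sp3, C4 sp3, C5 sp3, C6 sp3

C1: 3 σ bonds, plus one π bond; 3 regions of electron density → sp2.
C2: 3 σ bonds, plus one π bond; 3 regions of electron density → sp2.
C3 (4 σ bonds) has steric number 4: sp3.
C4 — 4 σ bonds. Steric number 4, so sp3.
C5 is sp3: 4 σ bonds, 4 electron-density regions.
C6: 4 σ bonds; 4 regions of electron density → sp3.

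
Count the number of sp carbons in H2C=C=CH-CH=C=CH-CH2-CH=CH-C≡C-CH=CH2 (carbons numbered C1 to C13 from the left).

4

C1: sp2
C2: sp ✓
C3: sp2
C4: sp2
C5: sp ✓
C6: sp2
C7: sp3
C8: sp2
C9: sp2
C10: sp ✓
C11: sp ✓
C12: sp2
C13: sp2
C2, C5, C10, C11 → 4 sp carbons.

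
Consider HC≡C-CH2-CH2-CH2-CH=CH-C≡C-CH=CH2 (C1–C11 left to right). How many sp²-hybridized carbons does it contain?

4

C1: sp
C2: sp
C3: sp3
C4: sp3
C5: sp3
C6: sp2 ✓
C7: sp2 ✓
C8: sp
C9: sp
C10: sp2 ✓
C11: sp2 ✓
C6, C7, C10, C11 → 4 sp2 carbons.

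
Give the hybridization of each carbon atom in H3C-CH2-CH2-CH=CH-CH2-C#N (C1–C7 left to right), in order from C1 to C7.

C1 sp3, C2 sp3, C3 sp3, C4 sp2, C5 sp2, C6 sp3, C7 sp

C1 has 4 σ bonds: steric number 4 → sp3.
C2 (4 σ bonds) has steric number 4: sp3.
C3 — 4 σ bonds. Steric number 4, so sp3.
C4: 3 σ bonds, plus one π bond — 3 electron domains, sp2.
C5: 3 σ bonds, plus one π bond; 3 regions of electron density → sp2.
C6: 4 σ bonds; 4 regions of electron density → sp3.
C7: 2 σ bonds, plus two π bonds — 2 electron domains, sp.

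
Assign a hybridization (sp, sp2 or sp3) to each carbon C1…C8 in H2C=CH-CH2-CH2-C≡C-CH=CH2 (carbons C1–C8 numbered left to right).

C1 sp2, C2 sp2, C3 sp3, C4 sp3, C5 sp, C6 sp, C7 sp2, C8 sp2

C1 (3 σ bonds, plus one π bond) has steric number 3: sp2.
C2 is sp2: 3 σ bonds, plus one π bond, 3 electron-density regions.
C3: 4 σ bonds; 4 regions of electron density → sp3.
C4: 4 σ bonds; 4 regions of electron density → sp3.
C5 has 2 σ bonds, plus two π bonds: steric number 2 → sp.
C6 has 2 σ bonds, plus two π bonds: steric number 2 → sp.
C7 has 3 σ bonds, plus one π bond: steric number 3 → sp2.
C8 (3 σ bonds, plus one π bond) has steric number 3: sp2.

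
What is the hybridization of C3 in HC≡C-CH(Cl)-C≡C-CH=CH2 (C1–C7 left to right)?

sp^3

C3 carries 4 σ bonds, giving a steric number of 4, so it is sp3.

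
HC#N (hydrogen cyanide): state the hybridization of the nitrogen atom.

The nitrogen atom — 1 σ bond and 1 lone pair, plus two π bonds. Steric number 2, so sp.

sp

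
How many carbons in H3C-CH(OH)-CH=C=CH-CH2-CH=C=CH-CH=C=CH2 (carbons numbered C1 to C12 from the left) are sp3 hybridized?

C1: sp3 ✓
C2: sp3 ✓
C3: sp2
C4: sp
C5: sp2
C6: sp3 ✓
C7: sp2
C8: sp
C9: sp2
C10: sp2
C11: sp
C12: sp2
C1, C2, C6 → 3 sp3 carbons.

3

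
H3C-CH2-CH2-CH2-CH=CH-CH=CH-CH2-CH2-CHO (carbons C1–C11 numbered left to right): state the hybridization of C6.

C6 has 3 σ bonds, plus one π bond: steric number 3 → sp2.

sp²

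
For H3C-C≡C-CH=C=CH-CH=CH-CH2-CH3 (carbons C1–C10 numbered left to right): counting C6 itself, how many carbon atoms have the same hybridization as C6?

C6 is sp2 (one π bond).
C1: sp3
C2: sp
C3: sp
C4: sp2 ✓
C5: sp
C6: sp2 ✓
C7: sp2 ✓
C8: sp2 ✓
C9: sp3
C10: sp3
4 carbons are sp2.

4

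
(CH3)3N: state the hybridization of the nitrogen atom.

sp3

The nitrogen atom: 3 σ bonds and 1 lone pair — 4 electron domains, sp3.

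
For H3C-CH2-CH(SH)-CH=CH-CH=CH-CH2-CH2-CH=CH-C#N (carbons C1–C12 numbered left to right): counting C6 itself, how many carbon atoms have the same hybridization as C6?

6

C6 is sp2 (one π bond).
C1: sp3
C2: sp3
C3: sp3
C4: sp2 ✓
C5: sp2 ✓
C6: sp2 ✓
C7: sp2 ✓
C8: sp3
C9: sp3
C10: sp2 ✓
C11: sp2 ✓
C12: sp
6 carbons are sp2.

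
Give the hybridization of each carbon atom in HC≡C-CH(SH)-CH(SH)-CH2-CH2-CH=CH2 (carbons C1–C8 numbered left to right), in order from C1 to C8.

C1 sp, C2 sp, C3 sp3, C4 sp3, C5 sp3, C6 sp3, C7 sp2, C8 sp2

C1 (2 σ bonds, plus two π bonds) has steric number 2: sp.
C2 has 2 σ bonds, plus two π bonds: steric number 2 → sp.
C3: 4 σ bonds; 4 regions of electron density → sp3.
C4: 4 σ bonds; 4 regions of electron density → sp3.
C5 carries 4 σ bonds, giving a steric number of 4, so it is sp3.
C6 (4 σ bonds) has steric number 4: sp3.
C7 has 3 σ bonds, plus one π bond: steric number 3 → sp2.
C8 — 3 σ bonds, plus one π bond. Steric number 3, so sp2.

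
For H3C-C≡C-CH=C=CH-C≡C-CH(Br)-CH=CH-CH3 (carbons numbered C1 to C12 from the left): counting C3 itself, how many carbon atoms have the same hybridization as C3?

C3 is sp (two π bonds).
C1: sp3
C2: sp ✓
C3: sp ✓
C4: sp2
C5: sp ✓
C6: sp2
C7: sp ✓
C8: sp ✓
C9: sp3
C10: sp2
C11: sp2
C12: sp3
5 carbons are sp.

5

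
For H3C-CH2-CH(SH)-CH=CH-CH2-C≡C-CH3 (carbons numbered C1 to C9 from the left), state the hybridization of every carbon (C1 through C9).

C1 sp3, C2 sp3, C3 sp3, C4 sp2, C5 sp2, C6 sp3, C7 sp, C8 sp, C9 sp3

C1 carries 4 σ bonds, giving a steric number of 4, so it is sp3.
C2: 4 σ bonds; 4 regions of electron density → sp3.
C3: 4 σ bonds; 4 regions of electron density → sp3.
C4 (3 σ bonds, plus one π bond) has steric number 3: sp2.
C5 carries 3 σ bonds, plus one π bond, giving a steric number of 3, so it is sp2.
C6: 4 σ bonds — 4 electron domains, sp3.
C7 has 2 σ bonds, plus two π bonds: steric number 2 → sp.
C8: 2 σ bonds, plus two π bonds — 2 electron domains, sp.
C9 (4 σ bonds) has steric number 4: sp3.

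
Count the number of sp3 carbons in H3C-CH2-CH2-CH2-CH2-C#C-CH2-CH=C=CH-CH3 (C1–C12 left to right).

C1: sp3 ✓
C2: sp3 ✓
C3: sp3 ✓
C4: sp3 ✓
C5: sp3 ✓
C6: sp
C7: sp
C8: sp3 ✓
C9: sp2
C10: sp
C11: sp2
C12: sp3 ✓
C1, C2, C3, C4, C5, C8, C12 → 7 sp3 carbons.

7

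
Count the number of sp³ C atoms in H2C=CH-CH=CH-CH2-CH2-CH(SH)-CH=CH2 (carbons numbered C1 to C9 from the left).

3

C1: sp2
C2: sp2
C3: sp2
C4: sp2
C5: sp3 ✓
C6: sp3 ✓
C7: sp3 ✓
C8: sp2
C9: sp2
C5, C6, C7 → 3 sp3 carbons.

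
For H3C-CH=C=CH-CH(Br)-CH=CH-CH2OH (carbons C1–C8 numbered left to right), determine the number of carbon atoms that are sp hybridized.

C1: sp3
C2: sp2
C3: sp ✓
C4: sp2
C5: sp3
C6: sp2
C7: sp2
C8: sp3
C3 → 1 sp carbon.

1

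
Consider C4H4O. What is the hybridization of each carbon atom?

sp²

Each carbon atom (3 σ bonds, plus one π bond) has steric number 3: sp2.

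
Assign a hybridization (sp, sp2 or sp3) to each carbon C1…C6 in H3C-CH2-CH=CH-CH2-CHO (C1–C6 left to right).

C1 is sp3: 4 σ bonds, 4 electron-density regions.
C2 — 4 σ bonds. Steric number 4, so sp3.
C3 (3 σ bonds, plus one π bond) has steric number 3: sp2.
C4 (3 σ bonds, plus one π bond) has steric number 3: sp2.
C5: 4 σ bonds — 4 electron domains, sp3.
C6 (3 σ bonds, plus one π bond) has steric number 3: sp2.

C1 sp3, C2 sp3, C3 sp2, C4 sp2, C5 sp3, C6 sp2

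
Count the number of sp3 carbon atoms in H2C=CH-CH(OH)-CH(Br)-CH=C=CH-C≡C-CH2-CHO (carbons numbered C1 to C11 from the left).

3

C1: sp2
C2: sp2
C3: sp3 ✓
C4: sp3 ✓
C5: sp2
C6: sp
C7: sp2
C8: sp
C9: sp
C10: sp3 ✓
C11: sp2
C3, C4, C10 → 3 sp3 carbons.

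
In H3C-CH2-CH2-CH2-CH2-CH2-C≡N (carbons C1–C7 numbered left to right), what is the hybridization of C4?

C4: 4 σ bonds; 4 regions of electron density → sp3.

sp^3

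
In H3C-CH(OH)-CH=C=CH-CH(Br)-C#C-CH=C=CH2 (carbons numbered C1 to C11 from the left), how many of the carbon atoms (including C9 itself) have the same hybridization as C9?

C9 is sp2 (one π bond).
C1: sp3
C2: sp3
C3: sp2 ✓
C4: sp
C5: sp2 ✓
C6: sp3
C7: sp
C8: sp
C9: sp2 ✓
C10: sp
C11: sp2 ✓
4 carbons are sp2.

4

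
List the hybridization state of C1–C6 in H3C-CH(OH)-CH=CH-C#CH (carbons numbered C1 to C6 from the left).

C1 (4 σ bonds) has steric number 4: sp3.
C2 carries 4 σ bonds, giving a steric number of 4, so it is sp3.
C3 carries 3 σ bonds, plus one π bond, giving a steric number of 3, so it is sp2.
C4 has 3 σ bonds, plus one π bond: steric number 3 → sp2.
C5 (2 σ bonds, plus two π bonds) has steric number 2: sp.
C6 — 2 σ bonds, plus two π bonds. Steric number 2, so sp.

C1 sp3, C2 sp3, C3 sp2, C4 sp2, C5 sp, C6 sp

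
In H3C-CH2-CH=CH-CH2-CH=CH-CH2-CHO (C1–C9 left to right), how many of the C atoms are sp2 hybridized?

5

C1: sp3
C2: sp3
C3: sp2 ✓
C4: sp2 ✓
C5: sp3
C6: sp2 ✓
C7: sp2 ✓
C8: sp3
C9: sp2 ✓
C3, C4, C6, C7, C9 → 5 sp2 carbons.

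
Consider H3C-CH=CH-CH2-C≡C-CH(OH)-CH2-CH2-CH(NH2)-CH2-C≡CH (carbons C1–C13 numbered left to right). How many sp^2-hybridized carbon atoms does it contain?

C1: sp3
C2: sp2 ✓
C3: sp2 ✓
C4: sp3
C5: sp
C6: sp
C7: sp3
C8: sp3
C9: sp3
C10: sp3
C11: sp3
C12: sp
C13: sp
C2, C3 → 2 sp2 carbons.

2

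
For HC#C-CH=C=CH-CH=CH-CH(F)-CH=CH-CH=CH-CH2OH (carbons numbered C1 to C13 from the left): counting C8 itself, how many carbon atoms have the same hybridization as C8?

C8 is sp3 (only σ bonds).
C1: sp
C2: sp
C3: sp2
C4: sp
C5: sp2
C6: sp2
C7: sp2
C8: sp3 ✓
C9: sp2
C10: sp2
C11: sp2
C12: sp2
C13: sp3 ✓
2 carbons are sp3.

2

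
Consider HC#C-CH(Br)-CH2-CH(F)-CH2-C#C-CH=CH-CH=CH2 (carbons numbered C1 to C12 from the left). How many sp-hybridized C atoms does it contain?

C1: sp ✓
C2: sp ✓
C3: sp3
C4: sp3
C5: sp3
C6: sp3
C7: sp ✓
C8: sp ✓
C9: sp2
C10: sp2
C11: sp2
C12: sp2
C1, C2, C7, C8 → 4 sp carbons.

4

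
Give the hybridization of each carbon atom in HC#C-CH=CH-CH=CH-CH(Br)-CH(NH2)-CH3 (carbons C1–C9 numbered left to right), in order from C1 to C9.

C1 sp, C2 sp, C3 sp2, C4 sp2, C5 sp2, C6 sp2, C7 sp3, C8 sp3, C9 sp3

C1: 2 σ bonds, plus two π bonds — 2 electron domains, sp.
C2: 2 σ bonds, plus two π bonds; 2 regions of electron density → sp.
C3 is sp2: 3 σ bonds, plus one π bond, 3 electron-density regions.
C4: 3 σ bonds, plus one π bond — 3 electron domains, sp2.
C5 — 3 σ bonds, plus one π bond. Steric number 3, so sp2.
C6 is sp2: 3 σ bonds, plus one π bond, 3 electron-density regions.
C7 is sp3: 4 σ bonds, 4 electron-density regions.
C8 (4 σ bonds) has steric number 4: sp3.
C9: 4 σ bonds; 4 regions of electron density → sp3.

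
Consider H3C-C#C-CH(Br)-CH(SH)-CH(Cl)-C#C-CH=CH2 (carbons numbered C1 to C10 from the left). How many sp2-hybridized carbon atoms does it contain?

C1: sp3
C2: sp
C3: sp
C4: sp3
C5: sp3
C6: sp3
C7: sp
C8: sp
C9: sp2 ✓
C10: sp2 ✓
C9, C10 → 2 sp2 carbons.

2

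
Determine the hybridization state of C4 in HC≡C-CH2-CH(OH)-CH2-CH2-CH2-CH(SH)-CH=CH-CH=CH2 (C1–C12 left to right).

sp^3

C4 — 4 σ bonds. Steric number 4, so sp3.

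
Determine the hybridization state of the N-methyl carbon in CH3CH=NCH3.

sp³

The N-methyl carbon: 4 σ bonds; 4 regions of electron density → sp3.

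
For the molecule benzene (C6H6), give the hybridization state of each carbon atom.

sp²

Every ring carbon has three σ bonds and contributes one p electron to the aromatic π system.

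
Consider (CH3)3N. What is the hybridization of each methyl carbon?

sp^3

Each methyl carbon has 4 σ bonds: steric number 4 → sp3.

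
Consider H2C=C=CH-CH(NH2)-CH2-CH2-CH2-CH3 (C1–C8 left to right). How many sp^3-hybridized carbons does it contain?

5

C1: sp2
C2: sp
C3: sp2
C4: sp3 ✓
C5: sp3 ✓
C6: sp3 ✓
C7: sp3 ✓
C8: sp3 ✓
C4, C5, C6, C7, C8 → 5 sp3 carbons.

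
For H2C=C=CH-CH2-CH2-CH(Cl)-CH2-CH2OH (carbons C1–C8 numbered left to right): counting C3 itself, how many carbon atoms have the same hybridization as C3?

C3 is sp2 (one π bond).
C1: sp2 ✓
C2: sp
C3: sp2 ✓
C4: sp3
C5: sp3
C6: sp3
C7: sp3
C8: sp3
2 carbons are sp2.

2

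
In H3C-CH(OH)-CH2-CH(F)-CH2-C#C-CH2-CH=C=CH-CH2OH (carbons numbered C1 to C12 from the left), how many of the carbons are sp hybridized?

3

C1: sp3
C2: sp3
C3: sp3
C4: sp3
C5: sp3
C6: sp ✓
C7: sp ✓
C8: sp3
C9: sp2
C10: sp ✓
C11: sp2
C12: sp3
C6, C7, C10 → 3 sp carbons.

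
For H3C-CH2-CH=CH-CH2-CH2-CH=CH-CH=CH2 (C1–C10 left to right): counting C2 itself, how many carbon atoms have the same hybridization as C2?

4

C2 is sp3 (only σ bonds).
C1: sp3 ✓
C2: sp3 ✓
C3: sp2
C4: sp2
C5: sp3 ✓
C6: sp3 ✓
C7: sp2
C8: sp2
C9: sp2
C10: sp2
4 carbons are sp3.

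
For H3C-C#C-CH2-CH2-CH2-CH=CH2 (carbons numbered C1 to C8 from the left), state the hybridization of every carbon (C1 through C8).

C1: 4 σ bonds — 4 electron domains, sp3.
C2: 2 σ bonds, plus two π bonds — 2 electron domains, sp.
C3 is sp: 2 σ bonds, plus two π bonds, 2 electron-density regions.
C4: 4 σ bonds; 4 regions of electron density → sp3.
C5: 4 σ bonds — 4 electron domains, sp3.
C6 (4 σ bonds) has steric number 4: sp3.
C7 (3 σ bonds, plus one π bond) has steric number 3: sp2.
C8 — 3 σ bonds, plus one π bond. Steric number 3, so sp2.

C1 sp3, C2 sp, C3 sp, C4 sp3, C5 sp3, C6 sp3, C7 sp2, C8 sp2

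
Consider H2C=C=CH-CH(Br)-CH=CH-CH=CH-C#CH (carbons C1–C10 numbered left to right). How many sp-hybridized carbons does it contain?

3

C1: sp2
C2: sp ✓
C3: sp2
C4: sp3
C5: sp2
C6: sp2
C7: sp2
C8: sp2
C9: sp ✓
C10: sp ✓
C2, C9, C10 → 3 sp carbons.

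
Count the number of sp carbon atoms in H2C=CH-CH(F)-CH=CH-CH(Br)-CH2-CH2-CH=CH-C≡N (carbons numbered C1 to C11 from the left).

1

C1: sp2
C2: sp2
C3: sp3
C4: sp2
C5: sp2
C6: sp3
C7: sp3
C8: sp3
C9: sp2
C10: sp2
C11: sp ✓
C11 → 1 sp carbon.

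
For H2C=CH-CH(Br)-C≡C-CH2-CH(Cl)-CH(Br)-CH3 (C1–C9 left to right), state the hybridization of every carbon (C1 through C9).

C1 has 3 σ bonds, plus one π bond: steric number 3 → sp2.
C2 — 3 σ bonds, plus one π bond. Steric number 3, so sp2.
C3 is sp3: 4 σ bonds, 4 electron-density regions.
C4: 2 σ bonds, plus two π bonds — 2 electron domains, sp.
C5 is sp: 2 σ bonds, plus two π bonds, 2 electron-density regions.
C6 carries 4 σ bonds, giving a steric number of 4, so it is sp3.
C7 carries 4 σ bonds, giving a steric number of 4, so it is sp3.
C8 has 4 σ bonds: steric number 4 → sp3.
C9: 4 σ bonds; 4 regions of electron density → sp3.

C1 sp2, C2 sp2, C3 sp3, C4 sp, C5 sp, C6 sp3, C7 sp3, C8 sp3, C9 sp3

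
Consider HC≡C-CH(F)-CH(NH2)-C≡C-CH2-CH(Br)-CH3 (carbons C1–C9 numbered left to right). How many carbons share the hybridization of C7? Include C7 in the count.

C7 is sp3 (only σ bonds).
C1: sp
C2: sp
C3: sp3 ✓
C4: sp3 ✓
C5: sp
C6: sp
C7: sp3 ✓
C8: sp3 ✓
C9: sp3 ✓
5 carbons are sp3.

5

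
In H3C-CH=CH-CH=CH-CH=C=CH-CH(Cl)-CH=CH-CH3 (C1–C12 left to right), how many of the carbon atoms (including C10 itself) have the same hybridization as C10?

8

C10 is sp2 (one π bond).
C1: sp3
C2: sp2 ✓
C3: sp2 ✓
C4: sp2 ✓
C5: sp2 ✓
C6: sp2 ✓
C7: sp
C8: sp2 ✓
C9: sp3
C10: sp2 ✓
C11: sp2 ✓
C12: sp3
8 carbons are sp2.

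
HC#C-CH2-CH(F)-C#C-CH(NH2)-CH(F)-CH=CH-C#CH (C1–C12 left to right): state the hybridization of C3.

sp3

C3: 4 σ bonds; 4 regions of electron density → sp3.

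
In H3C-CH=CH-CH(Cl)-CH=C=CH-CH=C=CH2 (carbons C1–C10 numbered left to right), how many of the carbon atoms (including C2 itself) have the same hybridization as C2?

6

C2 is sp2 (one π bond).
C1: sp3
C2: sp2 ✓
C3: sp2 ✓
C4: sp3
C5: sp2 ✓
C6: sp
C7: sp2 ✓
C8: sp2 ✓
C9: sp
C10: sp2 ✓
6 carbons are sp2.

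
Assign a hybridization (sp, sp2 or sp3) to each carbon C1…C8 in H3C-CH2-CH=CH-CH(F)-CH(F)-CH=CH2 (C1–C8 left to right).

C1 sp3, C2 sp3, C3 sp2, C4 sp2, C5 sp3, C6 sp3, C7 sp2, C8 sp2

C1 — 4 σ bonds. Steric number 4, so sp3.
C2: 4 σ bonds; 4 regions of electron density → sp3.
C3 — 3 σ bonds, plus one π bond. Steric number 3, so sp2.
C4 carries 3 σ bonds, plus one π bond, giving a steric number of 3, so it is sp2.
C5: 4 σ bonds — 4 electron domains, sp3.
C6: 4 σ bonds — 4 electron domains, sp3.
C7 (3 σ bonds, plus one π bond) has steric number 3: sp2.
C8 has 3 σ bonds, plus one π bond: steric number 3 → sp2.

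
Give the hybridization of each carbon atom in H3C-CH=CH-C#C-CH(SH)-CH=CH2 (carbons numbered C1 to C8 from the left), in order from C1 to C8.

C1 is sp3: 4 σ bonds, 4 electron-density regions.
C2 has 3 σ bonds, plus one π bond: steric number 3 → sp2.
C3 — 3 σ bonds, plus one π bond. Steric number 3, so sp2.
C4 is sp: 2 σ bonds, plus two π bonds, 2 electron-density regions.
C5 has 2 σ bonds, plus two π bonds: steric number 2 → sp.
C6 carries 4 σ bonds, giving a steric number of 4, so it is sp3.
C7: 3 σ bonds, plus one π bond; 3 regions of electron density → sp2.
C8 carries 3 σ bonds, plus one π bond, giving a steric number of 3, so it is sp2.

C1 sp3, C2 sp2, C3 sp2, C4 sp, C5 sp, C6 sp3, C7 sp2, C8 sp2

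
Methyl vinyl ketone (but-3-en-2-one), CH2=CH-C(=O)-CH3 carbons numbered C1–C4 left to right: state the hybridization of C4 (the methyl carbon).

C4 (the methyl carbon) carries 4 σ bonds, giving a steric number of 4, so it is sp3.

sp3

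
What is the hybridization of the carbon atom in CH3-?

sp³

Three σ bonds + one lone pair = steric number 4 → sp3, pyramidal.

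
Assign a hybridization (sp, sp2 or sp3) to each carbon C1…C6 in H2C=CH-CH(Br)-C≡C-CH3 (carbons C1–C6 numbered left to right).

C1 sp2, C2 sp2, C3 sp3, C4 sp, C5 sp, C6 sp3

C1 has 3 σ bonds, plus one π bond: steric number 3 → sp2.
C2 — 3 σ bonds, plus one π bond. Steric number 3, so sp2.
C3 carries 4 σ bonds, giving a steric number of 4, so it is sp3.
C4 (2 σ bonds, plus two π bonds) has steric number 2: sp.
C5 carries 2 σ bonds, plus two π bonds, giving a steric number of 2, so it is sp.
C6 has 4 σ bonds: steric number 4 → sp3.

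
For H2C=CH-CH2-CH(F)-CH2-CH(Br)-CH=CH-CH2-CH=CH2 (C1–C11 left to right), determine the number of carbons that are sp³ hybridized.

5

C1: sp2
C2: sp2
C3: sp3 ✓
C4: sp3 ✓
C5: sp3 ✓
C6: sp3 ✓
C7: sp2
C8: sp2
C9: sp3 ✓
C10: sp2
C11: sp2
C3, C4, C5, C6, C9 → 5 sp3 carbons.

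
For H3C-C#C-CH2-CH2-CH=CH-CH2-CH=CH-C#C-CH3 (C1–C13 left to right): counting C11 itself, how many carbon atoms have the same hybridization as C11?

C11 is sp (two π bonds).
C1: sp3
C2: sp ✓
C3: sp ✓
C4: sp3
C5: sp3
C6: sp2
C7: sp2
C8: sp3
C9: sp2
C10: sp2
C11: sp ✓
C12: sp ✓
C13: sp3
4 carbons are sp.

4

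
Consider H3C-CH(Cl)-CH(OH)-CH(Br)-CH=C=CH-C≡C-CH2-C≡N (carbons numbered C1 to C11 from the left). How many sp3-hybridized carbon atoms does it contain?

C1: sp3 ✓
C2: sp3 ✓
C3: sp3 ✓
C4: sp3 ✓
C5: sp2
C6: sp
C7: sp2
C8: sp
C9: sp
C10: sp3 ✓
C11: sp
C1, C2, C3, C4, C10 → 5 sp3 carbons.

5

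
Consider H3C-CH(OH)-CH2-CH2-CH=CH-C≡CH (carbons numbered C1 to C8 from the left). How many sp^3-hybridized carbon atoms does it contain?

C1: sp3 ✓
C2: sp3 ✓
C3: sp3 ✓
C4: sp3 ✓
C5: sp2
C6: sp2
C7: sp
C8: sp
C1, C2, C3, C4 → 4 sp3 carbons.

4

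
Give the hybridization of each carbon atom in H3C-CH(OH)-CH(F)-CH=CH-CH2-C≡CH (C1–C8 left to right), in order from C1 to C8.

C1 sp3, C2 sp3, C3 sp3, C4 sp2, C5 sp2, C6 sp3, C7 sp, C8 sp

C1 is sp3: 4 σ bonds, 4 electron-density regions.
C2 — 4 σ bonds. Steric number 4, so sp3.
C3 — 4 σ bonds. Steric number 4, so sp3.
C4 is sp2: 3 σ bonds, plus one π bond, 3 electron-density regions.
C5 is sp2: 3 σ bonds, plus one π bond, 3 electron-density regions.
C6: 4 σ bonds — 4 electron domains, sp3.
C7 — 2 σ bonds, plus two π bonds. Steric number 2, so sp.
C8 (2 σ bonds, plus two π bonds) has steric number 2: sp.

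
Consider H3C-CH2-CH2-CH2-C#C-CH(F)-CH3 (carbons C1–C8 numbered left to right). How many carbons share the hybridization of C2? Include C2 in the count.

C2 is sp3 (only σ bonds).
C1: sp3 ✓
C2: sp3 ✓
C3: sp3 ✓
C4: sp3 ✓
C5: sp
C6: sp
C7: sp3 ✓
C8: sp3 ✓
6 carbons are sp3.

6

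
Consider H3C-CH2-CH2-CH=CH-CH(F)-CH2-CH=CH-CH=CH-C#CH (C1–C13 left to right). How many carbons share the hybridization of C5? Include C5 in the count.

6

C5 is sp2 (one π bond).
C1: sp3
C2: sp3
C3: sp3
C4: sp2 ✓
C5: sp2 ✓
C6: sp3
C7: sp3
C8: sp2 ✓
C9: sp2 ✓
C10: sp2 ✓
C11: sp2 ✓
C12: sp
C13: sp
6 carbons are sp2.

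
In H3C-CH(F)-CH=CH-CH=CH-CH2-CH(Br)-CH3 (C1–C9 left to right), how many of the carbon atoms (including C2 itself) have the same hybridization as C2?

5

C2 is sp3 (only σ bonds).
C1: sp3 ✓
C2: sp3 ✓
C3: sp2
C4: sp2
C5: sp2
C6: sp2
C7: sp3 ✓
C8: sp3 ✓
C9: sp3 ✓
5 carbons are sp3.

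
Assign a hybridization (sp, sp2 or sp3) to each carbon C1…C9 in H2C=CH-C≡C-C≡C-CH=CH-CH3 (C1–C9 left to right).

C1 sp2, C2 sp2, C3 sp, C4 sp, C5 sp, C6 sp, C7 sp2, C8 sp2, C9 sp3

C1 — 3 σ bonds, plus one π bond. Steric number 3, so sp2.
C2 (3 σ bonds, plus one π bond) has steric number 3: sp2.
C3 (2 σ bonds, plus two π bonds) has steric number 2: sp.
C4 is sp: 2 σ bonds, plus two π bonds, 2 electron-density regions.
C5: 2 σ bonds, plus two π bonds — 2 electron domains, sp.
C6: 2 σ bonds, plus two π bonds — 2 electron domains, sp.
C7 (3 σ bonds, plus one π bond) has steric number 3: sp2.
C8: 3 σ bonds, plus one π bond — 3 electron domains, sp2.
C9 — 4 σ bonds. Steric number 4, so sp3.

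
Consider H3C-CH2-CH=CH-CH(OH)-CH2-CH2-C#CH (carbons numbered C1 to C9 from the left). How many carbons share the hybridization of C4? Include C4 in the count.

C4 is sp2 (one π bond).
C1: sp3
C2: sp3
C3: sp2 ✓
C4: sp2 ✓
C5: sp3
C6: sp3
C7: sp3
C8: sp
C9: sp
2 carbons are sp2.

2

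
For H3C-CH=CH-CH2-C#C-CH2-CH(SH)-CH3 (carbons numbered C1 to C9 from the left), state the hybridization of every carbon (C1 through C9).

C1 (4 σ bonds) has steric number 4: sp3.
C2 — 3 σ bonds, plus one π bond. Steric number 3, so sp2.
C3 is sp2: 3 σ bonds, plus one π bond, 3 electron-density regions.
C4 (4 σ bonds) has steric number 4: sp3.
C5: 2 σ bonds, plus two π bonds — 2 electron domains, sp.
C6 has 2 σ bonds, plus two π bonds: steric number 2 → sp.
C7 carries 4 σ bonds, giving a steric number of 4, so it is sp3.
C8 carries 4 σ bonds, giving a steric number of 4, so it is sp3.
C9: 4 σ bonds — 4 electron domains, sp3.

C1 sp3, C2 sp2, C3 sp2, C4 sp3, C5 sp, C6 sp, C7 sp3, C8 sp3, C9 sp3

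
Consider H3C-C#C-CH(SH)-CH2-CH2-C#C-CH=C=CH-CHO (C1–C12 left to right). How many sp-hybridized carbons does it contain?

C1: sp3
C2: sp ✓
C3: sp ✓
C4: sp3
C5: sp3
C6: sp3
C7: sp ✓
C8: sp ✓
C9: sp2
C10: sp ✓
C11: sp2
C12: sp2
C2, C3, C7, C8, C10 → 5 sp carbons.

5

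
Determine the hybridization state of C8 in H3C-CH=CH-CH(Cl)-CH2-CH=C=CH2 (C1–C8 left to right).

sp^2

C8 carries 3 σ bonds, plus one π bond, giving a steric number of 3, so it is sp2.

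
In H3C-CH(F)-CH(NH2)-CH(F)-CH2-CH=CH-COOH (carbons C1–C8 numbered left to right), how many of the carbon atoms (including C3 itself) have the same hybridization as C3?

C3 is sp3 (only σ bonds).
C1: sp3 ✓
C2: sp3 ✓
C3: sp3 ✓
C4: sp3 ✓
C5: sp3 ✓
C6: sp2
C7: sp2
C8: sp2
5 carbons are sp3.

5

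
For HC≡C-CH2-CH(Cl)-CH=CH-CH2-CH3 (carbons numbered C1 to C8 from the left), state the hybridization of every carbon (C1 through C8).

C1 sp, C2 sp, C3 sp3, C4 sp3, C5 sp2, C6 sp2, C7 sp3, C8 sp3

C1 has 2 σ bonds, plus two π bonds: steric number 2 → sp.
C2 — 2 σ bonds, plus two π bonds. Steric number 2, so sp.
C3 has 4 σ bonds: steric number 4 → sp3.
C4 carries 4 σ bonds, giving a steric number of 4, so it is sp3.
C5: 3 σ bonds, plus one π bond — 3 electron domains, sp2.
C6 — 3 σ bonds, plus one π bond. Steric number 3, so sp2.
C7 has 4 σ bonds: steric number 4 → sp3.
C8: 4 σ bonds; 4 regions of electron density → sp3.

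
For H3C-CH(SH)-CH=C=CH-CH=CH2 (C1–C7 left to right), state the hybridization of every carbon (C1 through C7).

C1 sp3, C2 sp3, C3 sp2, C4 sp, C5 sp2, C6 sp2, C7 sp2

C1 carries 4 σ bonds, giving a steric number of 4, so it is sp3.
C2: 4 σ bonds — 4 electron domains, sp3.
C3: 3 σ bonds, plus one π bond — 3 electron domains, sp2.
C4 has 2 σ bonds, plus two π bonds: steric number 2 → sp.
C5 carries 3 σ bonds, plus one π bond, giving a steric number of 3, so it is sp2.
C6 has 3 σ bonds, plus one π bond: steric number 3 → sp2.
C7: 3 σ bonds, plus one π bond — 3 electron domains, sp2.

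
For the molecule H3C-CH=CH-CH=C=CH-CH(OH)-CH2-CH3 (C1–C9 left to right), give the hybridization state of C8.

sp³

C8: 4 σ bonds; 4 regions of electron density → sp3.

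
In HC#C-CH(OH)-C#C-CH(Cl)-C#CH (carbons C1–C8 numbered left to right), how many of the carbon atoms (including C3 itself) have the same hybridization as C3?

2

C3 is sp3 (only σ bonds).
C1: sp
C2: sp
C3: sp3 ✓
C4: sp
C5: sp
C6: sp3 ✓
C7: sp
C8: sp
2 carbons are sp3.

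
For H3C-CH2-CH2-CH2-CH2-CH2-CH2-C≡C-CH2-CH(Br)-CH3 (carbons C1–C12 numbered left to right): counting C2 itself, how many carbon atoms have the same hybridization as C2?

10

C2 is sp3 (only σ bonds).
C1: sp3 ✓
C2: sp3 ✓
C3: sp3 ✓
C4: sp3 ✓
C5: sp3 ✓
C6: sp3 ✓
C7: sp3 ✓
C8: sp
C9: sp
C10: sp3 ✓
C11: sp3 ✓
C12: sp3 ✓
10 carbons are sp3.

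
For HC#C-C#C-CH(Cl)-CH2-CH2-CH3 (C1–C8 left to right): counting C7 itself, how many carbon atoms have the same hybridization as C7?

4

C7 is sp3 (only σ bonds).
C1: sp
C2: sp
C3: sp
C4: sp
C5: sp3 ✓
C6: sp3 ✓
C7: sp3 ✓
C8: sp3 ✓
4 carbons are sp3.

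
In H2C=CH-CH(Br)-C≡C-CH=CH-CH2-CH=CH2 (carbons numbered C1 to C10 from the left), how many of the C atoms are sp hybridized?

C1: sp2
C2: sp2
C3: sp3
C4: sp ✓
C5: sp ✓
C6: sp2
C7: sp2
C8: sp3
C9: sp2
C10: sp2
C4, C5 → 2 sp carbons.

2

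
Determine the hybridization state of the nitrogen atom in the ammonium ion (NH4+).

Four σ bonds, no lone pair → sp3, tetrahedral.

sp³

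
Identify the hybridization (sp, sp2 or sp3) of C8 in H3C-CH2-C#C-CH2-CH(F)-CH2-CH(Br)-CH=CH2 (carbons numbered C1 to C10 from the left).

C8 has 4 σ bonds: steric number 4 → sp3.

sp^3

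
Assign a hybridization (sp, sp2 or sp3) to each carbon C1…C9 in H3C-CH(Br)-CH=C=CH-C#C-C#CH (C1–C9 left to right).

C1 carries 4 σ bonds, giving a steric number of 4, so it is sp3.
C2 carries 4 σ bonds, giving a steric number of 4, so it is sp3.
C3 — 3 σ bonds, plus one π bond. Steric number 3, so sp2.
C4 carries 2 σ bonds, plus two π bonds, giving a steric number of 2, so it is sp.
C5: 3 σ bonds, plus one π bond — 3 electron domains, sp2.
C6 carries 2 σ bonds, plus two π bonds, giving a steric number of 2, so it is sp.
C7: 2 σ bonds, plus two π bonds; 2 regions of electron density → sp.
C8 carries 2 σ bonds, plus two π bonds, giving a steric number of 2, so it is sp.
C9 — 2 σ bonds, plus two π bonds. Steric number 2, so sp.

C1 sp3, C2 sp3, C3 sp2, C4 sp, C5 sp2, C6 sp, C7 sp, C8 sp, C9 sp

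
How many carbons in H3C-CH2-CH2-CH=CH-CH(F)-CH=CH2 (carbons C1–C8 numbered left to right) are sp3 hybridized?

C1: sp3 ✓
C2: sp3 ✓
C3: sp3 ✓
C4: sp2
C5: sp2
C6: sp3 ✓
C7: sp2
C8: sp2
C1, C2, C3, C6 → 4 sp3 carbons.

4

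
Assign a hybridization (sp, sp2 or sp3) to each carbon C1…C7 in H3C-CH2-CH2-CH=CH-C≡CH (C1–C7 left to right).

C1 is sp3: 4 σ bonds, 4 electron-density regions.
C2 carries 4 σ bonds, giving a steric number of 4, so it is sp3.
C3: 4 σ bonds; 4 regions of electron density → sp3.
C4 is sp2: 3 σ bonds, plus one π bond, 3 electron-density regions.
C5 has 3 σ bonds, plus one π bond: steric number 3 → sp2.
C6 carries 2 σ bonds, plus two π bonds, giving a steric number of 2, so it is sp.
C7 carries 2 σ bonds, plus two π bonds, giving a steric number of 2, so it is sp.

C1 sp3, C2 sp3, C3 sp3, C4 sp2, C5 sp2, C6 sp, C7 sp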